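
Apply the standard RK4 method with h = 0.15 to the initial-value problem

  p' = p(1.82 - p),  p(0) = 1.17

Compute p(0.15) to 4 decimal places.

1.2791

RK4: k1 = f(x_n, p_n); k2 = f(x_n + h/2, p_n + (h/2)·k1); k3 = f(x_n + h/2, p_n + (h/2)·k2); k4 = f(x_n + h, p_n + h·k3); p_{n+1} = p_n + (h/6)·(k1 + 2k2 + 2k3 + k4).
x=0.000000, p=1.170000:
  k1 = f(0.000000, 1.170000) = 0.760500
  k2 = f(0.075000, 1.227038) = 0.727587
  k3 = f(0.075000, 1.224569) = 0.729146
  k4 = f(0.150000, 1.279372) = 0.691664
  p ← 1.170000 + (0.15/6)·(k1 + 2k2 + 2k3 + k4) = 1.279141
p(0.15) ≈ 1.2791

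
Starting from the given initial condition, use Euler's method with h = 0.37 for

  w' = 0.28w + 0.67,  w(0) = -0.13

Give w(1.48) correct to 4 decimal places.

Euler: w_{n+1} = w_n + h·f(t_n, w_n).
t=0.000000, w=-0.130000: f=0.633600 → w ← -0.130000 + 0.37·0.633600 = 0.104432
t=0.370000, w=0.104432: f=0.699241 → w ← 0.104432 + 0.37·0.699241 = 0.363151
t=0.740000, w=0.363151: f=0.771682 → w ← 0.363151 + 0.37·0.771682 = 0.648674
t=1.110000, w=0.648674: f=0.851629 → w ← 0.648674 + 0.37·0.851629 = 0.963776
w(1.48) ≈ 0.9638

0.9638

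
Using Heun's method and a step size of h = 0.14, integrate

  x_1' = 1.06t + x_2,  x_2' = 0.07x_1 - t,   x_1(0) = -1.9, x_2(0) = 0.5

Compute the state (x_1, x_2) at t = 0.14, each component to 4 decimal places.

Heun on (x_1,x_2): k1 = f(t_n, state_n); k2 = f(t_n + h, state_n + h·k1); state_{n+1} = state_n + (h/2)·(k1 + k2).
0.000000: (-1.900000, 0.500000)
  k1 = (0.500000, -0.133000)
  predictor → (-1.830000, 0.481380)
  k2 = (0.629780, -0.268100)
  → (-1.820915, 0.471923)
(x_1(0.14), x_2(0.14)) ≈ (-1.8209, 0.4719)

-1.8209, 0.4719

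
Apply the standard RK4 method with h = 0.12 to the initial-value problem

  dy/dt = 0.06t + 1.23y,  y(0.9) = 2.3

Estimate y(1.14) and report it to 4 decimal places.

RK4: k1 = f(t_n, y_n); k2 = f(t_n + h/2, y_n + (h/2)·k1); k3 = f(t_n + h/2, y_n + (h/2)·k2); k4 = f(t_n + h, y_n + h·k3); y_{n+1} = y_n + (h/6)·(k1 + 2k2 + 2k3 + k4).
t=0.900000, y=2.300000:
  k1 = f(0.900000, 2.300000) = 2.883000
  k2 = f(0.960000, 2.472980) = 3.099365
  k3 = f(0.960000, 2.485962) = 3.115333
  k4 = f(1.020000, 2.673840) = 3.350023
  y ← 2.300000 + (0.12/6)·(k1 + 2k2 + 2k3 + k4) = 2.673248
t=1.020000, y=2.673248:
  k1 = f(1.020000, 2.673248) = 3.349296
  k2 = f(1.080000, 2.874206) = 3.600074
  k3 = f(1.080000, 2.889253) = 3.618581
  k4 = f(1.140000, 3.107478) = 3.890598
  y ← 2.673248 + (0.12/6)·(k1 + 2k2 + 2k3 + k4) = 3.106792
y(1.14) ≈ 3.1068

3.1068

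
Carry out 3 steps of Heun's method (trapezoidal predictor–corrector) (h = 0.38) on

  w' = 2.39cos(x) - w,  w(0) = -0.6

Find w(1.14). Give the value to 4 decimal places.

0.9405

Heun: k1 = f(x_n, w_n); k2 = f(x_n + h, w_n + h·k1); w_{n+1} = w_n + (h/2)·(k1 + k2).
x=0.000000, w=-0.600000:
  k1 = f(0.000000, -0.600000) = 2.990000
  k2 = f(0.380000, 0.536200) = 1.683308
  w ← -0.600000 + (0.38/2)·(2.990000 + 1.683308) = 0.287929
x=0.380000, w=0.287929:
  k1 = f(0.380000, 0.287929) = 1.931580
  k2 = f(0.760000, 1.021929) = 0.710429
  w ← 0.287929 + (0.38/2)·(1.931580 + 0.710429) = 0.789910
x=0.760000, w=0.789910:
  k1 = f(0.760000, 0.789910) = 0.942448
  k2 = f(1.140000, 1.148040) = -0.149990
  w ← 0.789910 + (0.38/2)·(0.942448 + (-0.149990)) = 0.940477
w(1.14) ≈ 0.9405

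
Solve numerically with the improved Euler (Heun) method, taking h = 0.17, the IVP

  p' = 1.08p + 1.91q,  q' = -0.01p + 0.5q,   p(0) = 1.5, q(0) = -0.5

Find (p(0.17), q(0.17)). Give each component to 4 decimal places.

1.6161, -0.5471

Heun on (p,q): k1 = f(x_n, state_n); k2 = f(x_n + h, state_n + h·k1); state_{n+1} = state_n + (h/2)·(k1 + k2).
0.000000: (1.500000, -0.500000)
  k1 = (0.665000, -0.265000)
  predictor → (1.613050, -0.545050)
  k2 = (0.701049, -0.288656)
  → (1.616114, -0.547061)
(p(0.17), q(0.17)) ≈ (1.6161, -0.5471)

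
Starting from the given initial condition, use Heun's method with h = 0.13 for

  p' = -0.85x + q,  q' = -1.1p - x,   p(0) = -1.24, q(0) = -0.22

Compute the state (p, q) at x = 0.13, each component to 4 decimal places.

-1.2643, -0.0491

Heun on (p,q): k1 = f(x_n, state_n); k2 = f(x_n + h, state_n + h·k1); state_{n+1} = state_n + (h/2)·(k1 + k2).
0.000000: (-1.240000, -0.220000)
  k1 = (-0.220000, 1.364000)
  predictor → (-1.268600, -0.042680)
  k2 = (-0.153180, 1.265460)
  → (-1.264257, -0.049085)
(p(0.13), q(0.13)) ≈ (-1.2643, -0.0491)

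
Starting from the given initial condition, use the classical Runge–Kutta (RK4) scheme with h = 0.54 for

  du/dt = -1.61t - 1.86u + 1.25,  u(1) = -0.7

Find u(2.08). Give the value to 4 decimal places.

-0.7986

RK4: k1 = f(t_n, u_n); k2 = f(t_n + h/2, u_n + (h/2)·k1); k3 = f(t_n + h/2, u_n + (h/2)·k2); k4 = f(t_n + h, u_n + h·k3); u_{n+1} = u_n + (h/6)·(k1 + 2k2 + 2k3 + k4).
t=1.000000, u=-0.700000:
  k1 = f(1.000000, -0.700000) = 0.942000
  k2 = f(1.270000, -0.445660) = 0.034228
  k3 = f(1.270000, -0.690759) = 0.490111
  k4 = f(1.540000, -0.435340) = -0.419667
  u ← -0.700000 + (0.54/6)·(k1 + 2k2 + 2k3 + k4) = -0.558609
t=1.540000, u=-0.558609:
  k1 = f(1.540000, -0.558609) = -0.190387
  k2 = f(1.810000, -0.610014) = -0.529475
  k3 = f(1.810000, -0.701567) = -0.359185
  k4 = f(2.080000, -0.752569) = -0.699022
  u ← -0.558609 + (0.54/6)·(k1 + 2k2 + 2k3 + k4) = -0.798615
u(2.08) ≈ -0.7986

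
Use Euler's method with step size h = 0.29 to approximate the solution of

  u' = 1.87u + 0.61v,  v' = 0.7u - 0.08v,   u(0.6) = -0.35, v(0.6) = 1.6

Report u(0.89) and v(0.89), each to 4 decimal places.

-0.2568, 1.4918

Euler on (u,v): u_{n+1} = u_n + h·u', v_{n+1} = v_n + h·v'.
0.600000: (-0.350000, 1.600000); f=(0.321500, -0.373000) → (-0.256765, 1.491830)
(u(0.89), v(0.89)) ≈ (-0.2568, 1.4918)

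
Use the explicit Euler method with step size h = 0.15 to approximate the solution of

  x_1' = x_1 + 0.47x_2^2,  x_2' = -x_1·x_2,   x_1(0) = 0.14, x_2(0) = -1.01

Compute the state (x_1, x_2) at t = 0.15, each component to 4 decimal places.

Euler on (x_1,x_2): x_1_{n+1} = x_1_n + h·x_1', x_2_{n+1} = x_2_n + h·x_2'.
0.000000: (0.140000, -1.010000); f=(0.619447, 0.141400) → (0.232917, -0.988790)
(x_1(0.15), x_2(0.15)) ≈ (0.2329, -0.9888)

0.2329, -0.9888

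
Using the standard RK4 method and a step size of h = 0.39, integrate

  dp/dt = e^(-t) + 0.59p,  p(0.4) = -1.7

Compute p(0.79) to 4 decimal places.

RK4: k1 = f(t_n, p_n); k2 = f(t_n + h/2, p_n + (h/2)·k1); k3 = f(t_n + h/2, p_n + (h/2)·k2); k4 = f(t_n + h, p_n + h·k3); p_{n+1} = p_n + (h/6)·(k1 + 2k2 + 2k3 + k4).
t=0.400000, p=-1.700000:
  k1 = f(0.400000, -1.700000) = -0.332680
  k2 = f(0.595000, -1.764873) = -0.489712
  k3 = f(0.595000, -1.795494) = -0.507779
  k4 = f(0.790000, -1.898034) = -0.665995
  p ← -1.700000 + (0.39/6)·(k1 + 2k2 + 2k3 + k4) = -1.894588
p(0.79) ≈ -1.8946

-1.8946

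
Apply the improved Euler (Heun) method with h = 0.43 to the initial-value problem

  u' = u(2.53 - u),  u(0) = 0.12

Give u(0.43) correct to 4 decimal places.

Heun: k1 = f(x_n, u_n); k2 = f(x_n + h, u_n + h·k1); u_{n+1} = u_n + (h/2)·(k1 + k2).
x=0.000000, u=0.120000:
  k1 = f(0.000000, 0.120000) = 0.289200
  k2 = f(0.430000, 0.244356) = 0.558511
  u ← 0.120000 + (0.43/2)·(0.289200 + 0.558511) = 0.302258
u(0.43) ≈ 0.3023

0.3023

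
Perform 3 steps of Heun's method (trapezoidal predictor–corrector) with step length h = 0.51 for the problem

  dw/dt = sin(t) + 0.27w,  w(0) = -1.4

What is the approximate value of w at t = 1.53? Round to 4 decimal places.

Heun: k1 = f(t_n, w_n); k2 = f(t_n + h, w_n + h·k1); w_{n+1} = w_n + (h/2)·(k1 + k2).
t=0.000000, w=-1.400000:
  k1 = f(0.000000, -1.400000) = -0.378000
  k2 = f(0.510000, -1.592780) = 0.058127
  w ← -1.400000 + (0.51/2)·(-0.378000 + 0.058127) = -1.481568
t=0.510000, w=-1.481568:
  k1 = f(0.510000, -1.481568) = 0.088154
  k2 = f(1.020000, -1.436609) = 0.464224
  w ← -1.481568 + (0.51/2)·(0.088154 + 0.464224) = -1.340711
t=1.020000, w=-1.340711:
  k1 = f(1.020000, -1.340711) = 0.490116
  k2 = f(1.530000, -1.090752) = 0.704665
  w ← -1.340711 + (0.51/2)·(0.490116 + 0.704665) = -1.036042
w(1.53) ≈ -1.0360

-1.0360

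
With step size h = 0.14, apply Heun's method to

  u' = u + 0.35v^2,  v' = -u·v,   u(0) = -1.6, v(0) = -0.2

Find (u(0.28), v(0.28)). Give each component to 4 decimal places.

Heun on (u,v): k1 = f(x_n, state_n); k2 = f(x_n + h, state_n + h·k1); state_{n+1} = state_n + (h/2)·(k1 + k2).
0.000000: (-1.600000, -0.200000)
  k1 = (-1.586000, -0.320000)
  predictor → (-1.822040, -0.244800)
  k2 = (-1.801066, -0.446035)
  → (-1.837095, -0.253622)
0.140000: (-1.837095, -0.253622)
  k1 = (-1.814581, -0.465928)
  predictor → (-2.091136, -0.318852)
  k2 = (-2.055553, -0.666764)
  → (-2.108004, -0.332911)
(u(0.28), v(0.28)) ≈ (-2.1080, -0.3329)

-2.1080, -0.3329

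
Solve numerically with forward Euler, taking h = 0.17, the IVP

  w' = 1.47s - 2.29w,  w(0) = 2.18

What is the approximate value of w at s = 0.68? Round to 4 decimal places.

0.4984

Euler: w_{n+1} = w_n + h·f(s_n, w_n).
s=0.000000, w=2.180000: f=-4.992200 → w ← 2.180000 + 0.17·(-4.992200) = 1.331326
s=0.170000, w=1.331326: f=-2.798837 → w ← 1.331326 + 0.17·(-2.798837) = 0.855524
s=0.340000, w=0.855524: f=-1.459349 → w ← 0.855524 + 0.17·(-1.459349) = 0.607434
s=0.510000, w=0.607434: f=-0.641325 → w ← 0.607434 + 0.17·(-0.641325) = 0.498409
w(0.68) ≈ 0.4984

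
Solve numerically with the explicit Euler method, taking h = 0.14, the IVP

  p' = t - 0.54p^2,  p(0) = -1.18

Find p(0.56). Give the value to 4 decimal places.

Euler: p_{n+1} = p_n + h·f(t_n, p_n).
t=0.000000, p=-1.180000: f=-0.751896 → p ← -1.180000 + 0.14·(-0.751896) = -1.285265
t=0.140000, p=-1.285265: f=-0.752030 → p ← -1.285265 + 0.14·(-0.752030) = -1.390550
t=0.280000, p=-1.390550: f=-0.764159 → p ← -1.390550 + 0.14·(-0.764159) = -1.497532
t=0.420000, p=-1.497532: f=-0.791005 → p ← -1.497532 + 0.14·(-0.791005) = -1.608273
p(0.56) ≈ -1.6083

-1.6083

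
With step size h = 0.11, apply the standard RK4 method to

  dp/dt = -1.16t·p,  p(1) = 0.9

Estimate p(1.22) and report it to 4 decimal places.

0.6780

RK4: k1 = f(t_n, p_n); k2 = f(t_n + h/2, p_n + (h/2)·k1); k3 = f(t_n + h/2, p_n + (h/2)·k2); k4 = f(t_n + h, p_n + h·k3); p_{n+1} = p_n + (h/6)·(k1 + 2k2 + 2k3 + k4).
t=1.000000, p=0.900000:
  k1 = f(1.000000, 0.900000) = -1.044000
  k2 = f(1.055000, 0.842580) = -1.031149
  k3 = f(1.055000, 0.843287) = -1.032014
  k4 = f(1.110000, 0.786478) = -1.012670
  p ← 0.900000 + (0.11/6)·(k1 + 2k2 + 2k3 + k4) = 0.786645
t=1.110000, p=0.786645:
  k1 = f(1.110000, 0.786645) = -1.012884
  k2 = f(1.165000, 0.730936) = -0.987787
  k3 = f(1.165000, 0.732317) = -0.989653
  k4 = f(1.220000, 0.677783) = -0.959199
  p ← 0.786645 + (0.11/6)·(k1 + 2k2 + 2k3 + k4) = 0.677984
p(1.22) ≈ 0.6780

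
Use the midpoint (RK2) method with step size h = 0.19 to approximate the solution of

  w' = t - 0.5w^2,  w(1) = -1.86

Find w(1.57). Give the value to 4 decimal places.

Midpoint: k1 = f(t_n, w_n); k2 = f(t_n + h/2, w_n + (h/2)·k1); w_{n+1} = w_n + h·k2.
t=1.000000, w=-1.860000:
  k1 = f(1.000000, -1.860000) = -0.729800
  k2 = f(1.095000, -1.929331) = -0.766159
  w ← -1.860000 + 0.19·(-0.766159) = -2.005570
t=1.190000, w=-2.005570:
  k1 = f(1.190000, -2.005570) = -0.821156
  k2 = f(1.285000, -2.083580) = -0.885653
  w ← -2.005570 + 0.19·(-0.885653) = -2.173844
t=1.380000, w=-2.173844:
  k1 = f(1.380000, -2.173844) = -0.982799
  k2 = f(1.475000, -2.267210) = -1.095121
  w ← -2.173844 + 0.19·(-1.095121) = -2.381917
w(1.57) ≈ -2.3819

-2.3819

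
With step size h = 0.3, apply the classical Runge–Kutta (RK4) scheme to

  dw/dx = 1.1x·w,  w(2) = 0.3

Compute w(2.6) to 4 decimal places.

1.3657

RK4: k1 = f(x_n, w_n); k2 = f(x_n + h/2, w_n + (h/2)·k1); k3 = f(x_n + h/2, w_n + (h/2)·k2); k4 = f(x_n + h, w_n + h·k3); w_{n+1} = w_n + (h/6)·(k1 + 2k2 + 2k3 + k4).
x=2.000000, w=0.300000:
  k1 = f(2.000000, 0.300000) = 0.660000
  k2 = f(2.150000, 0.399000) = 0.943635
  k3 = f(2.150000, 0.441545) = 1.044255
  k4 = f(2.300000, 0.613276) = 1.551589
  w ← 0.300000 + (0.3/6)·(k1 + 2k2 + 2k3 + k4) = 0.609368
x=2.300000, w=0.609368:
  k1 = f(2.300000, 0.609368) = 1.541702
  k2 = f(2.450000, 0.840624) = 2.265481
  k3 = f(2.450000, 0.949191) = 2.558069
  k4 = f(2.600000, 1.376789) = 3.937616
  w ← 0.609368 + (0.3/6)·(k1 + 2k2 + 2k3 + k4) = 1.365689
w(2.6) ≈ 1.3657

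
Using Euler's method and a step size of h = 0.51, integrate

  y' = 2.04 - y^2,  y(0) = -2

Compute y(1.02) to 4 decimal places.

-6.5480

Euler: y_{n+1} = y_n + h·f(x_n, y_n).
x=0.000000, y=-2.000000: f=-1.960000 → y ← -2.000000 + 0.51·(-1.960000) = -2.999600
x=0.510000, y=-2.999600: f=-6.957600 → y ← -2.999600 + 0.51·(-6.957600) = -6.547976
y(1.02) ≈ -6.5480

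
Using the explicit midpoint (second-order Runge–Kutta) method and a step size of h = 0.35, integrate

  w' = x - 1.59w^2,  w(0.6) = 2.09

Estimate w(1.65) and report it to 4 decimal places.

1.4159

Midpoint: k1 = f(x_n, w_n); k2 = f(x_n + h/2, w_n + (h/2)·k1); w_{n+1} = w_n + h·k2.
x=0.600000, w=2.090000:
  k1 = f(0.600000, 2.090000) = -6.345279
  k2 = f(0.775000, 0.979576) = -0.750715
  w ← 2.090000 + 0.35·(-0.750715) = 1.827250
x=0.950000, w=1.827250:
  k1 = f(0.950000, 1.827250) = -4.358757
  k2 = f(1.125000, 1.064467) = -0.676613
  w ← 1.827250 + 0.35·(-0.676613) = 1.590435
x=1.300000, w=1.590435:
  k1 = f(1.300000, 1.590435) = -2.721878
  k2 = f(1.475000, 1.114106) = -0.498560
  w ← 1.590435 + 0.35·(-0.498560) = 1.415939
w(1.65) ≈ 1.4159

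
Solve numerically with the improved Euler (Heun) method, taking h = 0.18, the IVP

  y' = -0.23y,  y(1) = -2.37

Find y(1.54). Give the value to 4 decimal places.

-2.0933

Heun: k1 = f(t_n, y_n); k2 = f(t_n + h, y_n + h·k1); y_{n+1} = y_n + (h/2)·(k1 + k2).
t=1.000000, y=-2.370000:
  k1 = f(1.000000, -2.370000) = 0.545100
  k2 = f(1.180000, -2.271882) = 0.522533
  y ← -2.370000 + (0.18/2)·(0.545100 + 0.522533) = -2.273913
t=1.180000, y=-2.273913:
  k1 = f(1.180000, -2.273913) = 0.523000
  k2 = f(1.360000, -2.179773) = 0.501348
  y ← -2.273913 + (0.18/2)·(0.523000 + 0.501348) = -2.181722
t=1.360000, y=-2.181722:
  k1 = f(1.360000, -2.181722) = 0.501796
  k2 = f(1.540000, -2.091398) = 0.481022
  y ← -2.181722 + (0.18/2)·(0.501796 + 0.481022) = -2.093268
y(1.54) ≈ -2.0933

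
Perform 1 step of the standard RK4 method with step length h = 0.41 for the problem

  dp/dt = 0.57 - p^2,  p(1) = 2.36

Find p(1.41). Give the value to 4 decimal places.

RK4: k1 = f(t_n, p_n); k2 = f(t_n + h/2, p_n + (h/2)·k1); k3 = f(t_n + h/2, p_n + (h/2)·k2); k4 = f(t_n + h, p_n + h·k3); p_{n+1} = p_n + (h/6)·(k1 + 2k2 + 2k3 + k4).
t=1.000000, p=2.360000:
  k1 = f(1.000000, 2.360000) = -4.999600
  k2 = f(1.205000, 1.335082) = -1.212444
  k3 = f(1.205000, 2.111449) = -3.888217
  k4 = f(1.410000, 0.765831) = -0.016497
  p ← 2.360000 + (0.41/6)·(k1 + 2k2 + 2k3 + k4) = 1.320143
p(1.41) ≈ 1.3201

1.3201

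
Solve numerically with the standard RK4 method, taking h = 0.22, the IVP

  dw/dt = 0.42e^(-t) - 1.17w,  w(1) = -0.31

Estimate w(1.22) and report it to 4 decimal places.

RK4: k1 = f(t_n, w_n); k2 = f(t_n + h/2, w_n + (h/2)·k1); k3 = f(t_n + h/2, w_n + (h/2)·k2); k4 = f(t_n + h, w_n + h·k3); w_{n+1} = w_n + (h/6)·(k1 + 2k2 + 2k3 + k4).
t=1.000000, w=-0.310000:
  k1 = f(1.000000, -0.310000) = 0.517209
  k2 = f(1.110000, -0.253107) = 0.434550
  k3 = f(1.110000, -0.262200) = 0.445188
  k4 = f(1.220000, -0.212059) = 0.372105
  w ← -0.310000 + (0.22/6)·(k1 + 2k2 + 2k3 + k4) = -0.212878
w(1.22) ≈ -0.2129

-0.2129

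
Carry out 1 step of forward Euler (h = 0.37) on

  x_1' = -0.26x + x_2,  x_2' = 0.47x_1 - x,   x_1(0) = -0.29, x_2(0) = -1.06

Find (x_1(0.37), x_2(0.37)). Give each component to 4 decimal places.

Euler on (x_1,x_2): x_1_{n+1} = x_1_n + h·x_1', x_2_{n+1} = x_2_n + h·x_2'.
0.000000: (-0.290000, -1.060000); f=(-1.060000, -0.136300) → (-0.682200, -1.110431)
(x_1(0.37), x_2(0.37)) ≈ (-0.6822, -1.1104)

-0.6822, -1.1104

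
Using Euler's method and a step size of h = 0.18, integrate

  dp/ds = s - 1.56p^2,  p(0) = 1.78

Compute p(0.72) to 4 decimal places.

0.6140

Euler: p_{n+1} = p_n + h·f(s_n, p_n).
s=0.000000, p=1.780000: f=-4.942704 → p ← 1.780000 + 0.18·(-4.942704) = 0.890313
s=0.180000, p=0.890313: f=-1.056546 → p ← 0.890313 + 0.18·(-1.056546) = 0.700135
s=0.360000, p=0.700135: f=-0.404695 → p ← 0.700135 + 0.18·(-0.404695) = 0.627290
s=0.540000, p=0.627290: f=-0.073849 → p ← 0.627290 + 0.18·(-0.073849) = 0.613997
p(0.72) ≈ 0.6140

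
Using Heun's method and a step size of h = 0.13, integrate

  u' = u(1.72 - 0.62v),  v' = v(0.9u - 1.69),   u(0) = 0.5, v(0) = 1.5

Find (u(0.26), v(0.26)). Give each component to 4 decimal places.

Heun on (u,v): k1 = f(t_n, state_n); k2 = f(t_n + h, state_n + h·k1); state_{n+1} = state_n + (h/2)·(k1 + k2).
0.000000: (0.500000, 1.500000)
  k1 = (0.395000, -1.860000)
  predictor → (0.551350, 1.258200)
  k2 = (0.518223, -1.502020)
  → (0.559359, 1.281469)
0.130000: (0.559359, 1.281469)
  k1 = (0.517681, -1.520561)
  predictor → (0.626658, 1.083796)
  k2 = (0.656767, -1.220362)
  → (0.635699, 1.103309)
(u(0.26), v(0.26)) ≈ (0.6357, 1.1033)

0.6357, 1.1033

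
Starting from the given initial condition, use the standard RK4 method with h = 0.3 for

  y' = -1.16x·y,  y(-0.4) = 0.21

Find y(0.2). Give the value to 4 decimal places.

RK4: k1 = f(x_n, y_n); k2 = f(x_n + h/2, y_n + (h/2)·k1); k3 = f(x_n + h/2, y_n + (h/2)·k2); k4 = f(x_n + h, y_n + h·k3); y_{n+1} = y_n + (h/6)·(k1 + 2k2 + 2k3 + k4).
x=-0.400000, y=0.210000:
  k1 = f(-0.400000, 0.210000) = 0.097440
  k2 = f(-0.250000, 0.224616) = 0.065139
  k3 = f(-0.250000, 0.219771) = 0.063734
  k4 = f(-0.100000, 0.229120) = 0.026578
  y ← 0.210000 + (0.3/6)·(k1 + 2k2 + 2k3 + k4) = 0.229088
x=-0.100000, y=0.229088:
  k1 = f(-0.100000, 0.229088) = 0.026574
  k2 = f(0.050000, 0.233074) = -0.013518
  k3 = f(0.050000, 0.227060) = -0.013170
  k4 = f(0.200000, 0.225137) = -0.052232
  y ← 0.229088 + (0.3/6)·(k1 + 2k2 + 2k3 + k4) = 0.225136
y(0.2) ≈ 0.2251

0.2251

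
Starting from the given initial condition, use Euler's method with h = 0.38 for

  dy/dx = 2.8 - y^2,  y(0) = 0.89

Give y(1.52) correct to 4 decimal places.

Euler: y_{n+1} = y_n + h·f(x_n, y_n).
x=0.000000, y=0.890000: f=2.007900 → y ← 0.890000 + 0.38·2.007900 = 1.653002
x=0.380000, y=1.653002: f=0.067584 → y ← 1.653002 + 0.38·0.067584 = 1.678684
x=0.760000, y=1.678684: f=-0.017980 → y ← 1.678684 + 0.38·(-0.017980) = 1.671852
x=1.140000, y=1.671852: f=0.004912 → y ← 1.671852 + 0.38·0.004912 = 1.673718
y(1.52) ≈ 1.6737

1.6737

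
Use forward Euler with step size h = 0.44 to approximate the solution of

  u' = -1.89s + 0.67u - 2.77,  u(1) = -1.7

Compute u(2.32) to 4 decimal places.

Euler: u_{n+1} = u_n + h·f(s_n, u_n).
s=1.000000, u=-1.700000: f=-5.799000 → u ← -1.700000 + 0.44·(-5.799000) = -4.251560
s=1.440000, u=-4.251560: f=-8.340145 → u ← -4.251560 + 0.44·(-8.340145) = -7.921224
s=1.880000, u=-7.921224: f=-11.630420 → u ← -7.921224 + 0.44·(-11.630420) = -13.038609
u(2.32) ≈ -13.0386

-13.0386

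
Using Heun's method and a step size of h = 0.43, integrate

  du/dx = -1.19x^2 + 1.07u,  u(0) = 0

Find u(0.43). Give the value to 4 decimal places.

-0.0473

Heun: k1 = f(x_n, u_n); k2 = f(x_n + h, u_n + h·k1); u_{n+1} = u_n + (h/2)·(k1 + k2).
x=0.000000, u=0.000000:
  k1 = f(0.000000, 0.000000) = 0.000000
  k2 = f(0.430000, 0.000000) = -0.220031
  u ← 0.000000 + (0.43/2)·(0.000000 + (-0.220031)) = -0.047307
u(0.43) ≈ -0.0473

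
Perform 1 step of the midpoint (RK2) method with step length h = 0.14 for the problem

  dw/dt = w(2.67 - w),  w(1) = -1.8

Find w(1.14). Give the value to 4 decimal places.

Midpoint: k1 = f(t_n, w_n); k2 = f(t_n + h/2, w_n + (h/2)·k1); w_{n+1} = w_n + h·k2.
t=1.000000, w=-1.800000:
  k1 = f(1.000000, -1.800000) = -8.046000
  k2 = f(1.070000, -2.363220) = -11.894606
  w ← -1.800000 + 0.14·(-11.894606) = -3.465245
w(1.14) ≈ -3.4652

-3.4652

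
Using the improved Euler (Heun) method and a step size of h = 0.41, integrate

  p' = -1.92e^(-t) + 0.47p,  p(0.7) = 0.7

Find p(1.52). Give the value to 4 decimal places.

Heun: k1 = f(t_n, p_n); k2 = f(t_n + h, p_n + h·k1); p_{n+1} = p_n + (h/2)·(k1 + k2).
t=0.700000, p=0.700000:
  k1 = f(0.700000, 0.700000) = -0.624444
  k2 = f(1.110000, 0.443978) = -0.424084
  p ← 0.700000 + (0.41/2)·(-0.624444 + (-0.424084)) = 0.485052
t=1.110000, p=0.485052:
  k1 = f(1.110000, 0.485052) = -0.404779
  k2 = f(1.520000, 0.319093) = -0.269953
  p ← 0.485052 + (0.41/2)·(-0.404779 + (-0.269953)) = 0.346732
p(1.52) ≈ 0.3467

0.3467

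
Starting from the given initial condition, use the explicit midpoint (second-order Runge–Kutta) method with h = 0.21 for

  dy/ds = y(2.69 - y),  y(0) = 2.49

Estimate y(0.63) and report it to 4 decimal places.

Midpoint: k1 = f(s_n, y_n); k2 = f(s_n + h/2, y_n + (h/2)·k1); y_{n+1} = y_n + h·k2.
s=0.000000, y=2.490000:
  k1 = f(0.000000, 2.490000) = 0.498000
  k2 = f(0.105000, 2.542290) = 0.375522
  y ← 2.490000 + 0.21·0.375522 = 2.568860
s=0.210000, y=2.568860:
  k1 = f(0.210000, 2.568860) = 0.311193
  k2 = f(0.315000, 2.601535) = 0.230145
  y ← 2.568860 + 0.21·0.230145 = 2.617190
s=0.420000, y=2.617190:
  k1 = f(0.420000, 2.617190) = 0.190557
  k2 = f(0.525000, 2.637199) = 0.139248
  y ← 2.617190 + 0.21·0.139248 = 2.646432
y(0.63) ≈ 2.6464

2.6464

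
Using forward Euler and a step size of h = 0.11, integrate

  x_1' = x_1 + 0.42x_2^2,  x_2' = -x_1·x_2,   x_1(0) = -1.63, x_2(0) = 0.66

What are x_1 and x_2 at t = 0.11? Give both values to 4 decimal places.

-1.7892, 0.7783

Euler on (x_1,x_2): x_1_{n+1} = x_1_n + h·x_1', x_2_{n+1} = x_2_n + h·x_2'.
0.000000: (-1.630000, 0.660000); f=(-1.447048, 1.075800) → (-1.789175, 0.778338)
(x_1(0.11), x_2(0.11)) ≈ (-1.7892, 0.7783)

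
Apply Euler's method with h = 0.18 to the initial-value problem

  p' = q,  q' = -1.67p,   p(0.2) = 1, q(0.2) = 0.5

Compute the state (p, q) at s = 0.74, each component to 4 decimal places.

Euler on (p,q): p_{n+1} = p_n + h·p', q_{n+1} = q_n + h·q'.
0.200000: (1.000000, 0.500000); f=(0.500000, -1.670000) → (1.090000, 0.199400)
0.380000: (1.090000, 0.199400); f=(0.199400, -1.820300) → (1.125892, -0.128254)
0.560000: (1.125892, -0.128254); f=(-0.128254, -1.880240) → (1.102806, -0.466697)
(p(0.74), q(0.74)) ≈ (1.1028, -0.4667)

1.1028, -0.4667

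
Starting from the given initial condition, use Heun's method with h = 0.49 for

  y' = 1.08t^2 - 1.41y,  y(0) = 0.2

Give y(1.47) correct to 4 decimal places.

0.8522

Heun: k1 = f(t_n, y_n); k2 = f(t_n + h, y_n + h·k1); y_{n+1} = y_n + (h/2)·(k1 + k2).
t=0.000000, y=0.200000:
  k1 = f(0.000000, 0.200000) = -0.282000
  k2 = f(0.490000, 0.061820) = 0.172142
  y ← 0.200000 + (0.49/2)·(-0.282000 + 0.172142) = 0.173085
t=0.490000, y=0.173085:
  k1 = f(0.490000, 0.173085) = 0.015259
  k2 = f(0.980000, 0.180561) = 0.782640
  y ← 0.173085 + (0.49/2)·(0.015259 + 0.782640) = 0.368570
t=0.980000, y=0.368570:
  k1 = f(0.980000, 0.368570) = 0.517548
  k2 = f(1.470000, 0.622169) = 1.456514
  y ← 0.368570 + (0.49/2)·(0.517548 + 1.456514) = 0.852215
y(1.47) ≈ 0.8522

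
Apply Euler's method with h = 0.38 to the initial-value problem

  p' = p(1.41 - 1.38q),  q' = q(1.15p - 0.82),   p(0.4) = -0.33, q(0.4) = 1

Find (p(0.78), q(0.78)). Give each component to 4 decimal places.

-0.3338, 0.5442

Euler on (p,q): p_{n+1} = p_n + h·p', q_{n+1} = q_n + h·q'.
0.400000: (-0.330000, 1.000000); f=(-0.009900, -1.199500) → (-0.333762, 0.544190)
(p(0.78), q(0.78)) ≈ (-0.3338, 0.5442)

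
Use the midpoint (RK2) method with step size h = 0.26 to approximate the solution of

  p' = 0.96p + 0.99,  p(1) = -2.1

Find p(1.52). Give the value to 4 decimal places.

Midpoint: k1 = f(s_n, p_n); k2 = f(s_n + h/2, p_n + (h/2)·k1); p_{n+1} = p_n + h·k2.
s=1.000000, p=-2.100000:
  k1 = f(1.000000, -2.100000) = -1.026000
  k2 = f(1.130000, -2.233380) = -1.154045
  p ← -2.100000 + 0.26·(-1.154045) = -2.400052
s=1.260000, p=-2.400052:
  k1 = f(1.260000, -2.400052) = -1.314050
  k2 = f(1.390000, -2.570878) = -1.478043
  p ← -2.400052 + 0.26·(-1.478043) = -2.784343
p(1.52) ≈ -2.7843

-2.7843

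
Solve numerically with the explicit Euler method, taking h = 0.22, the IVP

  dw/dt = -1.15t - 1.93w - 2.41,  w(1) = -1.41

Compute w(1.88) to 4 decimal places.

Euler: w_{n+1} = w_n + h·f(t_n, w_n).
t=1.000000, w=-1.410000: f=-0.838700 → w ← -1.410000 + 0.22·(-0.838700) = -1.594514
t=1.220000, w=-1.594514: f=-0.735588 → w ← -1.594514 + 0.22·(-0.735588) = -1.756343
t=1.440000, w=-1.756343: f=-0.676257 → w ← -1.756343 + 0.22·(-0.676257) = -1.905120
t=1.660000, w=-1.905120: f=-0.642118 → w ← -1.905120 + 0.22·(-0.642118) = -2.046386
w(1.88) ≈ -2.0464

-2.0464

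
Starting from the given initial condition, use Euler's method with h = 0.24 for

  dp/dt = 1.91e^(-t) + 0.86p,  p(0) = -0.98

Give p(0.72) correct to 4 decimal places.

Euler: p_{n+1} = p_n + h·f(t_n, p_n).
t=0.000000, p=-0.980000: f=1.067200 → p ← -0.980000 + 0.24·1.067200 = -0.723872
t=0.240000, p=-0.723872: f=0.879929 → p ← -0.723872 + 0.24·0.879929 = -0.512689
t=0.480000, p=-0.512689: f=0.740964 → p ← -0.512689 + 0.24·0.740964 = -0.334858
p(0.72) ≈ -0.3349

-0.3349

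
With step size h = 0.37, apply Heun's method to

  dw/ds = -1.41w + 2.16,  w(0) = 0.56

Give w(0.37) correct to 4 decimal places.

0.9348

Heun: k1 = f(s_n, w_n); k2 = f(s_n + h, w_n + h·k1); w_{n+1} = w_n + (h/2)·(k1 + k2).
s=0.000000, w=0.560000:
  k1 = f(0.000000, 0.560000) = 1.370400
  k2 = f(0.370000, 1.067048) = 0.655462
  w ← 0.560000 + (0.37/2)·(1.370400 + 0.655462) = 0.934785
w(0.37) ≈ 0.9348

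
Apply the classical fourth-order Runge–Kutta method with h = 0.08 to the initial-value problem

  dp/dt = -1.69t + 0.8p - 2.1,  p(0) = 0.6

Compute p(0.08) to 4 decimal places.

0.4606

RK4: k1 = f(t_n, p_n); k2 = f(t_n + h/2, p_n + (h/2)·k1); k3 = f(t_n + h/2, p_n + (h/2)·k2); k4 = f(t_n + h, p_n + h·k3); p_{n+1} = p_n + (h/6)·(k1 + 2k2 + 2k3 + k4).
t=0.000000, p=0.600000:
  k1 = f(0.000000, 0.600000) = -1.620000
  k2 = f(0.040000, 0.535200) = -1.739440
  k3 = f(0.040000, 0.530422) = -1.743262
  k4 = f(0.080000, 0.460539) = -1.866769
  p ← 0.600000 + (0.08/6)·(k1 + 2k2 + 2k3 + k4) = 0.460638
p(0.08) ≈ 0.4606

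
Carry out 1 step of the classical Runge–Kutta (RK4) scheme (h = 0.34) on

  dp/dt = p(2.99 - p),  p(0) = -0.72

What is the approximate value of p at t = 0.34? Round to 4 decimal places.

RK4: k1 = f(t_n, p_n); k2 = f(t_n + h/2, p_n + (h/2)·k1); k3 = f(t_n + h/2, p_n + (h/2)·k2); k4 = f(t_n + h, p_n + h·k3); p_{n+1} = p_n + (h/6)·(k1 + 2k2 + 2k3 + k4).
t=0.000000, p=-0.720000:
  k1 = f(0.000000, -0.720000) = -2.671200
  k2 = f(0.170000, -1.174104) = -4.889091
  k3 = f(0.170000, -1.551145) = -7.043977
  k4 = f(0.340000, -3.114952) = -19.016635
  p ← -0.720000 + (0.34/6)·(k1 + 2k2 + 2k3 + k4) = -3.301392
p(0.34) ≈ -3.3014

-3.3014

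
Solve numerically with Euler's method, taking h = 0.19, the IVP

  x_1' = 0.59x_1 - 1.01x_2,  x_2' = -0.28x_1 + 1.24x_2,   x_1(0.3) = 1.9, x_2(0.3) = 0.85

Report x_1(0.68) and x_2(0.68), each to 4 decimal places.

1.9863, 1.0691

Euler on (x_1,x_2): x_1_{n+1} = x_1_n + h·x_1', x_2_{n+1} = x_2_n + h·x_2'.
0.300000: (1.900000, 0.850000); f=(0.262500, 0.522000) → (1.949875, 0.949180)
0.490000: (1.949875, 0.949180); f=(0.191754, 0.631018) → (1.986308, 1.069073)
(x_1(0.68), x_2(0.68)) ≈ (1.9863, 1.0691)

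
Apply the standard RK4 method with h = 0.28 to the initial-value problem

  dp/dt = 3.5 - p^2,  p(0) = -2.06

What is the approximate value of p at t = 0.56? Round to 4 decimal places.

RK4: k1 = f(t_n, p_n); k2 = f(t_n + h/2, p_n + (h/2)·k1); k3 = f(t_n + h/2, p_n + (h/2)·k2); k4 = f(t_n + h, p_n + h·k3); p_{n+1} = p_n + (h/6)·(k1 + 2k2 + 2k3 + k4).
t=0.000000, p=-2.060000:
  k1 = f(0.000000, -2.060000) = -0.743600
  k2 = f(0.140000, -2.164104) = -1.183346
  k3 = f(0.140000, -2.225668) = -1.453600
  k4 = f(0.280000, -2.467008) = -2.586129
  p ← -2.060000 + (0.28/6)·(k1 + 2k2 + 2k3 + k4) = -2.461502
t=0.280000, p=-2.461502:
  k1 = f(0.280000, -2.461502) = -2.558994
  k2 = f(0.420000, -2.819761) = -4.451054
  k3 = f(0.420000, -3.084650) = -6.015065
  k4 = f(0.560000, -4.145721) = -13.686999
  p ← -2.461502 + (0.28/6)·(k1 + 2k2 + 2k3 + k4) = -4.196486
p(0.56) ≈ -4.1965

-4.1965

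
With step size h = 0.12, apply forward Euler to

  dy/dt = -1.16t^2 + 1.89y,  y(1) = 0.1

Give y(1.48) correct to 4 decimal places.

-0.8133

Euler: y_{n+1} = y_n + h·f(t_n, y_n).
t=1.000000, y=0.100000: f=-0.971000 → y ← 0.100000 + 0.12·(-0.971000) = -0.016520
t=1.120000, y=-0.016520: f=-1.486327 → y ← -0.016520 + 0.12·(-1.486327) = -0.194879
t=1.240000, y=-0.194879: f=-2.151938 → y ← -0.194879 + 0.12·(-2.151938) = -0.453112
t=1.360000, y=-0.453112: f=-3.001917 → y ← -0.453112 + 0.12·(-3.001917) = -0.813342
y(1.48) ≈ -0.8133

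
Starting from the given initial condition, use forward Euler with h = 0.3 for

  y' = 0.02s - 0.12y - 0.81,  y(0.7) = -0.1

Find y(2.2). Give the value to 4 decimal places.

-1.1770

Euler: y_{n+1} = y_n + h·f(s_n, y_n).
s=0.700000, y=-0.100000: f=-0.784000 → y ← -0.100000 + 0.3·(-0.784000) = -0.335200
s=1.000000, y=-0.335200: f=-0.749776 → y ← -0.335200 + 0.3·(-0.749776) = -0.560133
s=1.300000, y=-0.560133: f=-0.716784 → y ← -0.560133 + 0.3·(-0.716784) = -0.775168
s=1.600000, y=-0.775168: f=-0.684980 → y ← -0.775168 + 0.3·(-0.684980) = -0.980662
s=1.900000, y=-0.980662: f=-0.654321 → y ← -0.980662 + 0.3·(-0.654321) = -1.176958
y(2.2) ≈ -1.1770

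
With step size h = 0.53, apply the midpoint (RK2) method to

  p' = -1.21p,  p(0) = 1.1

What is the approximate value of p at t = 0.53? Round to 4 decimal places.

Midpoint: k1 = f(t_n, p_n); k2 = f(t_n + h/2, p_n + (h/2)·k1); p_{n+1} = p_n + h·k2.
t=0.000000, p=1.100000:
  k1 = f(0.000000, 1.100000) = -1.331000
  k2 = f(0.265000, 0.747285) = -0.904215
  p ← 1.100000 + 0.53·(-0.904215) = 0.620766
p(0.53) ≈ 0.6208

0.6208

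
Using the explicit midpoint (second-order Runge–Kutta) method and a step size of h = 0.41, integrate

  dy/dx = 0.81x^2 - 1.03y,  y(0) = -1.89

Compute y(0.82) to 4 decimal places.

-0.7174

Midpoint: k1 = f(x_n, y_n); k2 = f(x_n + h/2, y_n + (h/2)·k1); y_{n+1} = y_n + h·k2.
x=0.000000, y=-1.890000:
  k1 = f(0.000000, -1.890000) = 1.946700
  k2 = f(0.205000, -1.490927) = 1.569695
  y ← -1.890000 + 0.41·1.569695 = -1.246425
x=0.410000, y=-1.246425:
  k1 = f(0.410000, -1.246425) = 1.419979
  k2 = f(0.615000, -0.955330) = 1.290352
  y ← -1.246425 + 0.41·1.290352 = -0.717381
y(0.82) ≈ -0.7174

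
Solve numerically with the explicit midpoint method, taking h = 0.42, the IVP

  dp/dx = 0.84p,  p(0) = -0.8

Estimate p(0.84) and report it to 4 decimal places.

Midpoint: k1 = f(x_n, p_n); k2 = f(x_n + h/2, p_n + (h/2)·k1); p_{n+1} = p_n + h·k2.
x=0.000000, p=-0.800000:
  k1 = f(0.000000, -0.800000) = -0.672000
  k2 = f(0.210000, -0.941120) = -0.790541
  p ← -0.800000 + 0.42·(-0.790541) = -1.132027
x=0.420000, p=-1.132027:
  k1 = f(0.420000, -1.132027) = -0.950903
  k2 = f(0.630000, -1.331717) = -1.118642
  p ← -1.132027 + 0.42·(-1.118642) = -1.601857
p(0.84) ≈ -1.6019

-1.6019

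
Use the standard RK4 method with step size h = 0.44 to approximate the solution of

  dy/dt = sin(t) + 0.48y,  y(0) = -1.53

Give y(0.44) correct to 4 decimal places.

RK4: k1 = f(t_n, y_n); k2 = f(t_n + h/2, y_n + (h/2)·k1); k3 = f(t_n + h/2, y_n + (h/2)·k2); k4 = f(t_n + h, y_n + h·k3); y_{n+1} = y_n + (h/6)·(k1 + 2k2 + 2k3 + k4).
t=0.000000, y=-1.530000:
  k1 = f(0.000000, -1.530000) = -0.734400
  k2 = f(0.220000, -1.691568) = -0.593723
  k3 = f(0.220000, -1.660619) = -0.578868
  k4 = f(0.440000, -1.784702) = -0.430717
  y ← -1.530000 + (0.44/6)·(k1 + 2k2 + 2k3 + k4) = -1.787422
y(0.44) ≈ -1.7874

-1.7874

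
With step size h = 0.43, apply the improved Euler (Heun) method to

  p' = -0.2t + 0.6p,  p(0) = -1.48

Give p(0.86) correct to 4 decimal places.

-2.5519

Heun: k1 = f(t_n, p_n); k2 = f(t_n + h, p_n + h·k1); p_{n+1} = p_n + (h/2)·(k1 + k2).
t=0.000000, p=-1.480000:
  k1 = f(0.000000, -1.480000) = -0.888000
  k2 = f(0.430000, -1.861840) = -1.203104
  p ← -1.480000 + (0.43/2)·(-0.888000 + (-1.203104)) = -1.929587
t=0.430000, p=-1.929587:
  k1 = f(0.430000, -1.929587) = -1.243752
  k2 = f(0.860000, -2.464401) = -1.650641
  p ← -1.929587 + (0.43/2)·(-1.243752 + (-1.650641)) = -2.551882
p(0.86) ≈ -2.5519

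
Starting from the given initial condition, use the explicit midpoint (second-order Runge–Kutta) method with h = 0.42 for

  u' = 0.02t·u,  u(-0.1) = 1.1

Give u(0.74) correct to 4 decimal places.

Midpoint: k1 = f(t_n, u_n); k2 = f(t_n + h/2, u_n + (h/2)·k1); u_{n+1} = u_n + h·k2.
t=-0.100000, u=1.100000:
  k1 = f(-0.100000, 1.100000) = -0.002200
  k2 = f(0.110000, 1.099538) = 0.002419
  u ← 1.100000 + 0.42·0.002419 = 1.101016
t=0.320000, u=1.101016:
  k1 = f(0.320000, 1.101016) = 0.007047
  k2 = f(0.530000, 1.102496) = 0.011686
  u ← 1.101016 + 0.42·0.011686 = 1.105924
u(0.74) ≈ 1.1059

1.1059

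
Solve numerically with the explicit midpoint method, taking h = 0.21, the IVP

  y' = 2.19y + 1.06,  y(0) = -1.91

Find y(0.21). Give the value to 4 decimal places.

Midpoint: k1 = f(x_n, y_n); k2 = f(x_n + h/2, y_n + (h/2)·k1); y_{n+1} = y_n + h·k2.
x=0.000000, y=-1.910000:
  k1 = f(0.000000, -1.910000) = -3.122900
  k2 = f(0.105000, -2.237904) = -3.841011
  y ← -1.910000 + 0.21·(-3.841011) = -2.716612
y(0.21) ≈ -2.7166

-2.7166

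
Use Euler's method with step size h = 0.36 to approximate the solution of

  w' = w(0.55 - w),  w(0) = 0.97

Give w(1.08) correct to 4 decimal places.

0.6909

Euler: w_{n+1} = w_n + h·f(x_n, w_n).
x=0.000000, w=0.970000: f=-0.407400 → w ← 0.970000 + 0.36·(-0.407400) = 0.823336
x=0.360000, w=0.823336: f=-0.225047 → w ← 0.823336 + 0.36·(-0.225047) = 0.742319
x=0.720000, w=0.742319: f=-0.142762 → w ← 0.742319 + 0.36·(-0.142762) = 0.690925
w(1.08) ≈ 0.6909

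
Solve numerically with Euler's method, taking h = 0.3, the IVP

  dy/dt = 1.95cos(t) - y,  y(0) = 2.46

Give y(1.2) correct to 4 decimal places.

Euler: y_{n+1} = y_n + h·f(t_n, y_n).
t=0.000000, y=2.460000: f=-0.510000 → y ← 2.460000 + 0.3·(-0.510000) = 2.307000
t=0.300000, y=2.307000: f=-0.444094 → y ← 2.307000 + 0.3·(-0.444094) = 2.173772
t=0.600000, y=2.173772: f=-0.564367 → y ← 2.173772 + 0.3·(-0.564367) = 2.004462
t=0.900000, y=2.004462: f=-0.792322 → y ← 2.004462 + 0.3·(-0.792322) = 1.766765
y(1.2) ≈ 1.7668

1.7668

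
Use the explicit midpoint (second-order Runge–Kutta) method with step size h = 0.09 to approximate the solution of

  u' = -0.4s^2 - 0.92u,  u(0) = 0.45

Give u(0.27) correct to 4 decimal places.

0.3487

Midpoint: k1 = f(s_n, u_n); k2 = f(s_n + h/2, u_n + (h/2)·k1); u_{n+1} = u_n + h·k2.
s=0.000000, u=0.450000:
  k1 = f(0.000000, 0.450000) = -0.414000
  k2 = f(0.045000, 0.431370) = -0.397670
  u ← 0.450000 + 0.09·(-0.397670) = 0.414210
s=0.090000, u=0.414210:
  k1 = f(0.090000, 0.414210) = -0.384313
  k2 = f(0.135000, 0.396916) = -0.372452
  u ← 0.414210 + 0.09·(-0.372452) = 0.380689
s=0.180000, u=0.380689:
  k1 = f(0.180000, 0.380689) = -0.363194
  k2 = f(0.225000, 0.364345) = -0.355448
  u ← 0.380689 + 0.09·(-0.355448) = 0.348699
u(0.27) ≈ 0.3487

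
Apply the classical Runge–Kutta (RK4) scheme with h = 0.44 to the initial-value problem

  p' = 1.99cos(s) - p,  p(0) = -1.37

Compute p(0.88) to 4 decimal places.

0.4192

RK4: k1 = f(s_n, p_n); k2 = f(s_n + h/2, p_n + (h/2)·k1); k3 = f(s_n + h/2, p_n + (h/2)·k2); k4 = f(s_n + h, p_n + h·k3); p_{n+1} = p_n + (h/6)·(k1 + 2k2 + 2k3 + k4).
s=0.000000, p=-1.370000:
  k1 = f(0.000000, -1.370000) = 3.360000
  k2 = f(0.220000, -0.630800) = 2.572836
  k3 = f(0.220000, -0.803976) = 2.746012
  k4 = f(0.440000, -0.161755) = 1.962211
  p ← -1.370000 + (0.44/6)·(k1 + 2k2 + 2k3 + k4) = -0.199607
s=0.440000, p=-0.199607:
  k1 = f(0.440000, -0.199607) = 2.000063
  k2 = f(0.660000, 0.240407) = 1.331678
  k3 = f(0.660000, 0.093362) = 1.478722
  k4 = f(0.880000, 0.451031) = 0.816900
  p ← -0.199607 + (0.44/6)·(k1 + 2k2 + 2k3 + k4) = 0.419162
p(0.88) ≈ 0.4192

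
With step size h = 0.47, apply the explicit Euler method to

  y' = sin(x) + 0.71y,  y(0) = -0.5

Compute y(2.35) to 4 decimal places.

0.1367

Euler: y_{n+1} = y_n + h·f(x_n, y_n).
x=0.000000, y=-0.500000: f=-0.355000 → y ← -0.500000 + 0.47·(-0.355000) = -0.666850
x=0.470000, y=-0.666850: f=-0.020577 → y ← -0.666850 + 0.47·(-0.020577) = -0.676521
x=0.940000, y=-0.676521: f=0.327228 → y ← -0.676521 + 0.47·0.327228 = -0.522724
x=1.410000, y=-0.522724: f=0.615966 → y ← -0.522724 + 0.47·0.615966 = -0.233220
x=1.880000, y=-0.233220: f=0.786990 → y ← -0.233220 + 0.47·0.786990 = 0.136665
y(2.35) ≈ 0.1367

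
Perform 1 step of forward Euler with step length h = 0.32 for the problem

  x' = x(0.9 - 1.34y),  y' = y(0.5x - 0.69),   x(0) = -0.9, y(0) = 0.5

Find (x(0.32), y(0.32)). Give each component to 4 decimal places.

Euler on (x,y): x_{n+1} = x_n + h·x', y_{n+1} = y_n + h·y'.
0.000000: (-0.900000, 0.500000); f=(-0.207000, -0.570000) → (-0.966240, 0.317600)
(x(0.32), y(0.32)) ≈ (-0.9662, 0.3176)

-0.9662, 0.3176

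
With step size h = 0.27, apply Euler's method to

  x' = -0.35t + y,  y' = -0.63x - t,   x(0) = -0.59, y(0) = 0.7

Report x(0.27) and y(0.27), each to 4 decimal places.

Euler on (x,y): x_{n+1} = x_n + h·x', y_{n+1} = y_n + h·y'.
0.000000: (-0.590000, 0.700000); f=(0.700000, 0.371700) → (-0.401000, 0.800359)
(x(0.27), y(0.27)) ≈ (-0.4010, 0.8004)

-0.4010, 0.8004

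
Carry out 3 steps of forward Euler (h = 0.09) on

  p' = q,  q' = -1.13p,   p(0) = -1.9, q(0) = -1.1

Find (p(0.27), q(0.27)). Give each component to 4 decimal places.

Euler on (p,q): p_{n+1} = p_n + h·p', q_{n+1} = q_n + h·q'.
0.000000: (-1.900000, -1.100000); f=(-1.100000, 2.147000) → (-1.999000, -0.906770)
0.090000: (-1.999000, -0.906770); f=(-0.906770, 2.258870) → (-2.080609, -0.703472)
0.180000: (-2.080609, -0.703472); f=(-0.703472, 2.351089) → (-2.143922, -0.491874)
(p(0.27), q(0.27)) ≈ (-2.1439, -0.4919)

-2.1439, -0.4919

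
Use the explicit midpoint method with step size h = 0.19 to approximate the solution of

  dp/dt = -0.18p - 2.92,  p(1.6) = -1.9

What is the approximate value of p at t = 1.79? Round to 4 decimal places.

Midpoint: k1 = f(t_n, p_n); k2 = f(t_n + h/2, p_n + (h/2)·k1); p_{n+1} = p_n + h·k2.
t=1.600000, p=-1.900000:
  k1 = f(1.600000, -1.900000) = -2.578000
  k2 = f(1.695000, -2.144910) = -2.533916
  p ← -1.900000 + 0.19·(-2.533916) = -2.381444
p(1.79) ≈ -2.3814

-2.3814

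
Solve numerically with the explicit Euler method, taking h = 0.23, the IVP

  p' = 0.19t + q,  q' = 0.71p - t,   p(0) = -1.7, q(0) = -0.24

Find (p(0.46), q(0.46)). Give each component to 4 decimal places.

Euler on (p,q): p_{n+1} = p_n + h·p', q_{n+1} = q_n + h·q'.
0.000000: (-1.700000, -0.240000); f=(-0.240000, -1.207000) → (-1.755200, -0.517610)
0.230000: (-1.755200, -0.517610); f=(-0.473910, -1.476192) → (-1.864199, -0.857134)
(p(0.46), q(0.46)) ≈ (-1.8642, -0.8571)

-1.8642, -0.8571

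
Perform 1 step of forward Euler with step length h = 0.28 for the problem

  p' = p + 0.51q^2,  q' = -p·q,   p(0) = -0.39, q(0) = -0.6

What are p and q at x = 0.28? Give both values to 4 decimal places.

Euler on (p,q): p_{n+1} = p_n + h·p', q_{n+1} = q_n + h·q'.
0.000000: (-0.390000, -0.600000); f=(-0.206400, -0.234000) → (-0.447792, -0.665520)
(p(0.28), q(0.28)) ≈ (-0.4478, -0.6655)

-0.4478, -0.6655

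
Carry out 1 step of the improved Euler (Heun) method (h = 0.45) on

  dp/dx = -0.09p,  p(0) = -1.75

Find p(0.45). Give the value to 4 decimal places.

Heun: k1 = f(x_n, p_n); k2 = f(x_n + h, p_n + h·k1); p_{n+1} = p_n + (h/2)·(k1 + k2).
x=0.000000, p=-1.750000:
  k1 = f(0.000000, -1.750000) = 0.157500
  k2 = f(0.450000, -1.679125) = 0.151121
  p ← -1.750000 + (0.45/2)·(0.157500 + 0.151121) = -1.680560
p(0.45) ≈ -1.6806

-1.6806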